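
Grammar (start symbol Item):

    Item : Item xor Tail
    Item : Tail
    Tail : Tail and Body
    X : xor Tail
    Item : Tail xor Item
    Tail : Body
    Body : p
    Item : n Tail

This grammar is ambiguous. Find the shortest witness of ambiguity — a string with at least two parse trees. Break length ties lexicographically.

p xor p

length 1: no string has ≥2 trees
length 2: no string has ≥2 trees
length 3: p xor p has 2 parse trees

Two derivations of p xor p:
  Item ⇒ Item xor Tail ⇒ Tail xor Tail ⇒ Body xor Tail ⇒ p xor Tail ⇒ p xor Body ⇒ p xor p
  Item ⇒ Tail xor Item ⇒ Body xor Item ⇒ p xor Item ⇒ p xor Tail ⇒ p xor Body ⇒ p xor p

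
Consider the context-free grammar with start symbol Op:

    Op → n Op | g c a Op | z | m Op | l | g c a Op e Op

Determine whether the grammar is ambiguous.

Ambiguous

Witness: g c a g c a l e l

Derivation 1: Op ⇒ g c a Op ⇒ g c a g c a Op e Op ⇒ g c a g c a l e Op ⇒ g c a g c a l e l
Derivation 2: Op ⇒ g c a Op e Op ⇒ g c a g c a Op e Op ⇒ g c a g c a l e Op ⇒ g c a g c a l e l

Two distinct leftmost derivations for the same string.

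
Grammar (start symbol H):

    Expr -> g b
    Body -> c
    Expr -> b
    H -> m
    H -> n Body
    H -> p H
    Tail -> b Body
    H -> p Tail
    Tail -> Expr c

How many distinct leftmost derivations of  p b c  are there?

2

Parse trees for p b c:
  [H p [Tail b [Body c]]]
  [H p [Tail [Expr b] c]]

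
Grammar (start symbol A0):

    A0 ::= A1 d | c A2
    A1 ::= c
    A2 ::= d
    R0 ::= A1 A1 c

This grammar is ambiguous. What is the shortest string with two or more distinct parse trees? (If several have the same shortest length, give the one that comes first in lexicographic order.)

length 2: c d has 2 parse trees

Two derivations of c d:
  A0 ⇒ A1 d ⇒ c d
  A0 ⇒ c A2 ⇒ c d

c d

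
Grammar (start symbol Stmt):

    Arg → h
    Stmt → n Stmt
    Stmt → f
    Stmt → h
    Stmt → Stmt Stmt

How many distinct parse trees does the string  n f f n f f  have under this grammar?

Parse trees for n f f n f f (showing first 6 of 19):
  [Stmt n [Stmt [Stmt f] [Stmt [Stmt f] [Stmt n [Stmt [Stmt f] [Stmt f]]]]]]
  [Stmt n [Stmt [Stmt f] [Stmt [Stmt f] [Stmt [Stmt n [Stmt f]] [Stmt f]]]]]
  [Stmt n [Stmt [Stmt f] [Stmt [Stmt [Stmt f] [Stmt n [Stmt f]]] [Stmt f]]]]
  [Stmt n [Stmt [Stmt [Stmt f] [Stmt f]] [Stmt n [Stmt [Stmt f] [Stmt f]]]]]
  [Stmt n [Stmt [Stmt [Stmt f] [Stmt f]] [Stmt [Stmt n [Stmt f]] [Stmt f]]]]
  [Stmt n [Stmt [Stmt [Stmt f] [Stmt [Stmt f] [Stmt n [Stmt f]]]] [Stmt f]]]

19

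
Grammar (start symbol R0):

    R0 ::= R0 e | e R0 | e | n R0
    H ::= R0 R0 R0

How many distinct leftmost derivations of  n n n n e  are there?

1

Parse trees for n n n n e:
  [R0 n [R0 n [R0 n [R0 n [R0 e]]]]]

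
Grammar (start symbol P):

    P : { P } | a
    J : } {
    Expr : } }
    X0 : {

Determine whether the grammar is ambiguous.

Only P is reachable from P; ignoring the rest: L(P) is { openⁿ atom closeⁿ : n ≥ 0 }. The bracket depth fixes n, and the derivation is forced at every step.

Unambiguous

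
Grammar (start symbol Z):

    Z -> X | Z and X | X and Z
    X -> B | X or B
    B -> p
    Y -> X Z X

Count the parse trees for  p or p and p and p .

Parse trees for p or p and p and p:
  [Z [Z [Z [X [X [B p]] or [B p]]] and [X [B p]]] and [X [B p]]]
  [Z [Z [X [X [B p]] or [B p]] and [Z [X [B p]]]] and [X [B p]]]
  [Z [X [X [B p]] or [B p]] and [Z [Z [X [B p]]] and [X [B p]]]]
  [Z [X [X [B p]] or [B p]] and [Z [X [B p]] and [Z [X [B p]]]]]

4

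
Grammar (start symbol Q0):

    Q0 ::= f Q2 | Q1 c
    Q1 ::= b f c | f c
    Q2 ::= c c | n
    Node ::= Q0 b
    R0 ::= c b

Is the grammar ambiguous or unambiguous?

Ambiguous

Witness: f c c

Derivation 1: Q0 ⇒ f Q2 ⇒ f c c
Derivation 2: Q0 ⇒ Q1 c ⇒ f c c

Two distinct leftmost derivations for the same string.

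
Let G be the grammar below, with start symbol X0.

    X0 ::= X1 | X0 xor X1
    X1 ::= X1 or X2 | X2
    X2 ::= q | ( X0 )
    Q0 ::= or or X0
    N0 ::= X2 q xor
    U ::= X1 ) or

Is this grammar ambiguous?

(Q0, N0, U are unreachable from X0, so their rules don't affect L(X0).) The grammar is stratified — X0 handles 'xor' (left-recursive), X1 handles 'or', X2 atoms. Each operator has a fixed associativity and precedence level, so every string has one parse.

Unambiguous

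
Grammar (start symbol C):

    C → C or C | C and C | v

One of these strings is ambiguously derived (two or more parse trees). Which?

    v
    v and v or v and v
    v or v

v and v or v and v

v: 1 tree
v and v or v and v: 5 trees
v or v: 1 tree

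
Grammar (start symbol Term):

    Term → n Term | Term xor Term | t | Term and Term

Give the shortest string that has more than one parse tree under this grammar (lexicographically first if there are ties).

length 1: no string has ≥2 trees
length 2: no string has ≥2 trees
length 3: no string has ≥2 trees
length 4: n t and t has 2 parse trees

Two derivations of n t and t:
  Term ⇒ n Term ⇒ n Term and Term ⇒ n t and Term ⇒ n t and t
  Term ⇒ Term and Term ⇒ n Term and Term ⇒ n t and Term ⇒ n t and t

n t and t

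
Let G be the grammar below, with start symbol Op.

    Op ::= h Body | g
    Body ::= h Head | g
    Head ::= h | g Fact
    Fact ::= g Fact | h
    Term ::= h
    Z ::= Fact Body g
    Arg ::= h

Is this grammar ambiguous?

Unambiguous

Only Op, Body, Head, Fact are reachable from Op; ignoring the rest: Each reachable nonterminal has at most one production per leading terminal, and all productions are right-linear; the derivation is determined token-by-token.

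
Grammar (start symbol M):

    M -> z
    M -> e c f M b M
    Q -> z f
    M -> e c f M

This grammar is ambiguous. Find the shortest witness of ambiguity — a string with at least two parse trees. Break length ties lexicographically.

e c f e c f z b z

length 1: no string has ≥2 trees
length 4: no string has ≥2 trees
length 6: no string has ≥2 trees
length 7: no string has ≥2 trees
length 9: e c f e c f z b z has 2 parse trees

Two derivations of e c f e c f z b z:
  M ⇒ e c f M b M ⇒ e c f e c f M b M ⇒ e c f e c f z b M ⇒ e c f e c f z b z
  M ⇒ e c f M ⇒ e c f e c f M b M ⇒ e c f e c f z b M ⇒ e c f e c f z b z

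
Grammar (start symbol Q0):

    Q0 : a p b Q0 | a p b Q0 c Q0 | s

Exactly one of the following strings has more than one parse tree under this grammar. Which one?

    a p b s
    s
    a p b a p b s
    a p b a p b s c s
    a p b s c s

a p b s: 1 tree
s: 1 tree
a p b a p b s: 1 tree
a p b a p b s c s: 2 trees
a p b s c s: 1 tree

a p b a p b s c s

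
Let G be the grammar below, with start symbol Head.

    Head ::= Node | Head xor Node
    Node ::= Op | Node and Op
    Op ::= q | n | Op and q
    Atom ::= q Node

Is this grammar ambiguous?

Witness: n and q

Derivation 1: Head ⇒ Node ⇒ Op ⇒ Op and q ⇒ n and q
Derivation 2: Head ⇒ Node ⇒ Node and Op ⇒ Op and Op ⇒ n and Op ⇒ n and q

Two distinct leftmost derivations for the same string.

Ambiguous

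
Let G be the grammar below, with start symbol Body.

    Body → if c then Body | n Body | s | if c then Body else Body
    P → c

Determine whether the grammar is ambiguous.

Ambiguous

Witness: if c then if c then s else s

Derivation 1: Body ⇒ if c then Body ⇒ if c then if c then Body else Body ⇒ if c then if c then s else Body ⇒ if c then if c then s else s
Derivation 2: Body ⇒ if c then Body else Body ⇒ if c then if c then Body else Body ⇒ if c then if c then s else Body ⇒ if c then if c then s else s

Two distinct leftmost derivations for the same string.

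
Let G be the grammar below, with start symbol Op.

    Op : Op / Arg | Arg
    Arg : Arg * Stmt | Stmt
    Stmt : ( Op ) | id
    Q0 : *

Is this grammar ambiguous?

Only Op, Arg, Stmt are reachable from Op; ignoring the rest: Op → Op / Arg | Arg  ;  Arg → Arg * Stmt | Stmt  — a left-associative chain with Stmt at the bottom. Each string factors uniquely by precedence.

Unambiguous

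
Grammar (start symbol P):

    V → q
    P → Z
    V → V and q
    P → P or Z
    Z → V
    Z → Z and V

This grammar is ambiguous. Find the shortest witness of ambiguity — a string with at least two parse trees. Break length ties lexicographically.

q and q

length 1: no string has ≥2 trees
length 3: q and q has 2 parse trees

Two derivations of q and q:
  P ⇒ Z ⇒ V ⇒ V and q ⇒ q and q
  P ⇒ Z ⇒ Z and V ⇒ V and V ⇒ q and V ⇒ q and q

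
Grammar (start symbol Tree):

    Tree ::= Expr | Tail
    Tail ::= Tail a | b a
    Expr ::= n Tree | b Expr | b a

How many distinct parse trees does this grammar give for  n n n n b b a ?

1

Parse trees for n n n n b b a:
  [Tree [Expr n [Tree [Expr n [Tree [Expr n [Tree [Expr n [Tree [Expr b [Expr b a]]]]]]]]]]]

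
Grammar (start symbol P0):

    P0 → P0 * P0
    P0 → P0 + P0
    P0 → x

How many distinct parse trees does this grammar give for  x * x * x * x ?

5

Parse trees for x * x * x * x:
  [P0 [P0 x] * [P0 [P0 x] * [P0 [P0 x] * [P0 x]]]]
  [P0 [P0 x] * [P0 [P0 [P0 x] * [P0 x]] * [P0 x]]]
  [P0 [P0 [P0 x] * [P0 x]] * [P0 [P0 x] * [P0 x]]]
  [P0 [P0 [P0 x] * [P0 [P0 x] * [P0 x]]] * [P0 x]]
  [P0 [P0 [P0 [P0 x] * [P0 x]] * [P0 x]] * [P0 x]]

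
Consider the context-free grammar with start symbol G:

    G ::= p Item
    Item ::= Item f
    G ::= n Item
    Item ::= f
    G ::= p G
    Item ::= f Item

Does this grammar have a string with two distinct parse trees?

Witness: n f f

Derivation 1: G ⇒ n Item ⇒ n Item f ⇒ n f f
Derivation 2: G ⇒ n Item ⇒ n f Item ⇒ n f f

Two distinct leftmost derivations for the same string.

Ambiguous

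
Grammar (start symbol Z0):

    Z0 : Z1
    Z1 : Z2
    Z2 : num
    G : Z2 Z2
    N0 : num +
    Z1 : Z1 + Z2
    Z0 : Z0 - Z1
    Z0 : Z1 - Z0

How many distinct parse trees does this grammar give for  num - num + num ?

2

Parse trees for num - num + num:
  [Z0 [Z0 [Z1 [Z2 num]]] - [Z1 [Z1 [Z2 num]] + [Z2 num]]]
  [Z0 [Z1 [Z2 num]] - [Z0 [Z1 [Z1 [Z2 num]] + [Z2 num]]]]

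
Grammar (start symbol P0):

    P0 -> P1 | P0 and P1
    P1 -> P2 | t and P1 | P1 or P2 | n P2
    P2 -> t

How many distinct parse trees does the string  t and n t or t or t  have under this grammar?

Parse trees for t and n t or t or t:
  [P0 [P1 t and [P1 [P1 [P1 n [P2 t]] or [P2 t]] or [P2 t]]]]
  [P0 [P1 [P1 t and [P1 [P1 n [P2 t]] or [P2 t]]] or [P2 t]]]
  [P0 [P1 [P1 [P1 t and [P1 n [P2 t]]] or [P2 t]] or [P2 t]]]
  [P0 [P0 [P1 [P2 t]]] and [P1 [P1 [P1 n [P2 t]] or [P2 t]] or [P2 t]]]

4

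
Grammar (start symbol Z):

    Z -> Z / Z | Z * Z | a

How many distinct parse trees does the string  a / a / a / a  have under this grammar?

5

Parse trees for a / a / a / a:
  [Z [Z a] / [Z [Z a] / [Z [Z a] / [Z a]]]]
  [Z [Z a] / [Z [Z [Z a] / [Z a]] / [Z a]]]
  [Z [Z [Z a] / [Z a]] / [Z [Z a] / [Z a]]]
  [Z [Z [Z a] / [Z [Z a] / [Z a]]] / [Z a]]
  [Z [Z [Z [Z a] / [Z a]] / [Z a]] / [Z a]]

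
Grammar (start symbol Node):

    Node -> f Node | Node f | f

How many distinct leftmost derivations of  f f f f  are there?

Parse trees for f f f f:
  [Node f [Node f [Node f [Node f]]]]
  [Node f [Node f [Node [Node f] f]]]
  [Node f [Node [Node f [Node f]] f]]
  [Node f [Node [Node [Node f] f] f]]
  [Node [Node f [Node f [Node f]]] f]
  [Node [Node f [Node [Node f] f]] f]
  [Node [Node [Node f [Node f]] f] f]
  [Node [Node [Node [Node f] f] f] f]

8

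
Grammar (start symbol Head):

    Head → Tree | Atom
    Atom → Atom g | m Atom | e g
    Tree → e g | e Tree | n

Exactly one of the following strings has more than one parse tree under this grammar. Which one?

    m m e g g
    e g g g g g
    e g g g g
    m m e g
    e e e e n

m m e g g: 3 trees
e g g g g g: 1 tree
e g g g g: 1 tree
m m e g: 1 tree
e e e e n: 1 tree

m m e g g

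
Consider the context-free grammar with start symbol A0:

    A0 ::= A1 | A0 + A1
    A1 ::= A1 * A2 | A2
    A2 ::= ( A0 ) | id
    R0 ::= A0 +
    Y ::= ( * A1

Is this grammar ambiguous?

Unambiguous

(R0, Y are unreachable from A0, so their rules don't affect L(A0).) This is a standard precedence ladder (A0 over A1 over A2), with each level left-recursive on its own operator ('+' at A0, '*' at A1). That structure is LR(1), hence unambiguous.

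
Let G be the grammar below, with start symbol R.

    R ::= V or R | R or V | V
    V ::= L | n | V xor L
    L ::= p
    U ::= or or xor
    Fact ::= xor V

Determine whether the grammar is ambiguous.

Ambiguous

Witness: n or n

Derivation 1: R ⇒ V or R ⇒ n or R ⇒ n or V ⇒ n or n
Derivation 2: R ⇒ R or V ⇒ V or V ⇒ n or V ⇒ n or n

Two distinct leftmost derivations for the same string.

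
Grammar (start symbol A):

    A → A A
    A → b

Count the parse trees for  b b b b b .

Parse trees for b b b b b (showing first 6 of 14):
  [A [A b] [A [A b] [A [A b] [A [A b] [A b]]]]]
  [A [A b] [A [A b] [A [A [A b] [A b]] [A b]]]]
  [A [A b] [A [A [A b] [A b]] [A [A b] [A b]]]]
  [A [A b] [A [A [A b] [A [A b] [A b]]] [A b]]]
  [A [A b] [A [A [A [A b] [A b]] [A b]] [A b]]]
  [A [A [A b] [A b]] [A [A b] [A [A b] [A b]]]]

14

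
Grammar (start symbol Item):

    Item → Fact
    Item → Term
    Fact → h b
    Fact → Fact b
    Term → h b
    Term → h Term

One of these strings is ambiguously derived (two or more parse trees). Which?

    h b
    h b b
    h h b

h b

h b: 2 trees
h b b: 1 tree
h h b: 1 tree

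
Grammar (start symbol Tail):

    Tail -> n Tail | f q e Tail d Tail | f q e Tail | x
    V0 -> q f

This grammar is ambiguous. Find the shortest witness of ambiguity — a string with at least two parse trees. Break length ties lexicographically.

f q e f q e x d x

length 1: no string has ≥2 trees
length 2: no string has ≥2 trees
length 3: no string has ≥2 trees
length 4: no string has ≥2 trees
length 5: no string has ≥2 trees
length 6: no string has ≥2 trees
length 7: no string has ≥2 trees
length 8: no string has ≥2 trees
length 9: f q e f q e x d x has 2 parse trees

Two derivations of f q e f q e x d x:
  Tail ⇒ f q e Tail d Tail ⇒ f q e f q e Tail d Tail ⇒ f q e f q e x d Tail ⇒ f q e f q e x d x
  Tail ⇒ f q e Tail ⇒ f q e f q e Tail d Tail ⇒ f q e f q e x d Tail ⇒ f q e f q e x d x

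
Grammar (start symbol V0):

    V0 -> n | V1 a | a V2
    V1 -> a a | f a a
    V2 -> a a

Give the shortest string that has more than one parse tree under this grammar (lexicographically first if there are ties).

length 1: no string has ≥2 trees
length 3: a a a has 2 parse trees

Two derivations of a a a:
  V0 ⇒ V1 a ⇒ a a a
  V0 ⇒ a V2 ⇒ a a a

a a a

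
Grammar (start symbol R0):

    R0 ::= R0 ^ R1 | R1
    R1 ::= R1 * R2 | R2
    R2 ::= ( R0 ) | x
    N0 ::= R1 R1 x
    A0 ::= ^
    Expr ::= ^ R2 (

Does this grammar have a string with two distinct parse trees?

Unambiguous

(N0, A0, Expr are unreachable from R0, so their rules don't affect L(R0).) The grammar is stratified — R0 handles '^' (left-recursive), R1 handles '*', R2 atoms. Each operator has a fixed associativity and precedence level, so every string has one parse.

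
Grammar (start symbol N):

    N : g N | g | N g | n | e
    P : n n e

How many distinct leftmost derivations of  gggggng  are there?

Parse trees for gggggng:
  [N g [N g [N g [N g [N g [N [N n] g]]]]]]
  [N g [N g [N g [N g [N [N g [N n]] g]]]]]
  [N g [N g [N g [N [N g [N g [N n]]] g]]]]
  [N g [N g [N [N g [N g [N g [N n]]]] g]]]
  [N g [N [N g [N g [N g [N g [N n]]]]] g]]
  [N [N g [N g [N g [N g [N g [N n]]]]]] g]

6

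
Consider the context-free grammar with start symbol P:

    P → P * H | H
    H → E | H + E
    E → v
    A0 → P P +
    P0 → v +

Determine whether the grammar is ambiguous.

Unambiguous

(A0, P0 are unreachable from P, so their rules don't affect L(P).) P → P * H | H  ;  H → H + E | E  — a left-associative chain with E at the bottom. Each string factors uniquely by precedence.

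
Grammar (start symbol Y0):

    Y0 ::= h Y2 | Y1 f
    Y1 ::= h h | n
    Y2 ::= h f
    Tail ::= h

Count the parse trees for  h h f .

Parse trees for h h f:
  [Y0 h [Y2 h f]]
  [Y0 [Y1 h h] f]

2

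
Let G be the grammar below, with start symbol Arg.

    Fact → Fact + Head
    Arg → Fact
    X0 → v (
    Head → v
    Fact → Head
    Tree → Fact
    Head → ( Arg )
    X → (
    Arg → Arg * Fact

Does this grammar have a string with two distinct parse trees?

Unambiguous

(X0, X, Tree are unreachable from Arg, so their rules don't affect L(Arg).) Arg → Arg * Fact | Fact  ;  Fact → Fact + Head | Head  — a left-associative chain with Head at the bottom. Each string factors uniquely by precedence.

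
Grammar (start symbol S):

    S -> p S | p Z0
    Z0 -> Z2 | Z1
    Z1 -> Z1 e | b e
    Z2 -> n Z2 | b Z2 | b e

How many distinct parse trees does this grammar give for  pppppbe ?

Parse trees for pppppbe:
  [S p [S p [S p [S p [S p [Z0 [Z2 b e]]]]]]]
  [S p [S p [S p [S p [S p [Z0 [Z1 b e]]]]]]]

2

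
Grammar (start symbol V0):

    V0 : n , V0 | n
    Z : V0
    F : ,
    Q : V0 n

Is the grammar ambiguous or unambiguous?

Unambiguous

(Z, F, Q are unreachable from V0, so their rules don't affect L(V0).) Right-recursive list with a separator: after each atom, whether the separator follows determines the rule. One parse per string.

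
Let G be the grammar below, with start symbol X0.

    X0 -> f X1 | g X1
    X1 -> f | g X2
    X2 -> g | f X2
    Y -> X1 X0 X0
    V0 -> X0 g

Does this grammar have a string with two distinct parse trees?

Unambiguous

(Y, V0 are unreachable from X0, so their rules don't affect L(X0).) The reachable rules are right-linear with at most one rule per (nonterminal, next-terminal) pair. Each input token forces the next rule, so parsing is deterministic.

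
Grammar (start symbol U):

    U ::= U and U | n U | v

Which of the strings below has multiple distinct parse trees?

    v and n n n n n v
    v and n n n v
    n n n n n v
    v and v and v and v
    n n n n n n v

v and n n n n n v: 1 tree
v and n n n v: 1 tree
n n n n n v: 1 tree
v and v and v and v: 5 trees
n n n n n n v: 1 tree

v and v and v and v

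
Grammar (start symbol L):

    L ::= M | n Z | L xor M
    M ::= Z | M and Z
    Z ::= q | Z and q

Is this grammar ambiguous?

Ambiguous

Witness: q and q

Derivation 1: L ⇒ M ⇒ Z ⇒ Z and q ⇒ q and q
Derivation 2: L ⇒ M ⇒ M and Z ⇒ Z and Z ⇒ q and Z ⇒ q and q

Two distinct leftmost derivations for the same string.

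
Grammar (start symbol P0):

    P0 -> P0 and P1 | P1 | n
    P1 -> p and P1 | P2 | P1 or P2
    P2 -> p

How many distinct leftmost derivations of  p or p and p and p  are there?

Parse trees for p or p and p and p:
  [P0 [P0 [P1 [P1 [P2 p]] or [P2 p]]] and [P1 p and [P1 [P2 p]]]]
  [P0 [P0 [P0 [P1 [P1 [P2 p]] or [P2 p]]] and [P1 [P2 p]]] and [P1 [P2 p]]]

2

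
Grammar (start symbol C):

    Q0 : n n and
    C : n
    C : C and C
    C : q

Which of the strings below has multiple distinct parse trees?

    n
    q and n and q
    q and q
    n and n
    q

q and n and q

n: 1 tree
q and n and q: 2 trees
q and q: 1 tree
n and n: 1 tree
q: 1 tree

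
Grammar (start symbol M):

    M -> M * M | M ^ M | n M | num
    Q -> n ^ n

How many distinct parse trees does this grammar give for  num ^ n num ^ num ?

3

Parse trees for num ^ n num ^ num:
  [M [M num] ^ [M [M n [M num]] ^ [M num]]]
  [M [M num] ^ [M n [M [M num] ^ [M num]]]]
  [M [M [M num] ^ [M n [M num]]] ^ [M num]]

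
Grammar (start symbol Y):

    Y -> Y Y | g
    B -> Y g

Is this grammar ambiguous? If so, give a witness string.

Witness: g g g

Derivation 1: Y ⇒ Y Y ⇒ Y Y Y ⇒ g Y Y ⇒ g g Y ⇒ g g g
Derivation 2: Y ⇒ Y Y ⇒ g Y ⇒ g Y Y ⇒ g g Y ⇒ g g g

Two distinct leftmost derivations for the same string.

Ambiguous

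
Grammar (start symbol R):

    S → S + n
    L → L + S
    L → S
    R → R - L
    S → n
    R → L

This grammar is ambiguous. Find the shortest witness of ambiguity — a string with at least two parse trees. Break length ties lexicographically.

n + n

length 1: no string has ≥2 trees
length 3: n + n has 2 parse trees

Two derivations of n + n:
  R ⇒ L ⇒ L + S ⇒ S + S ⇒ n + S ⇒ n + n
  R ⇒ L ⇒ S ⇒ S + n ⇒ n + n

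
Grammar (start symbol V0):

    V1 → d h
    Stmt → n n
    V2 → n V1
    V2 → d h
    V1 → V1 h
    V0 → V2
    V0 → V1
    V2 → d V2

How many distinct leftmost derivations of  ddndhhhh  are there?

Parse trees for ddndhhhh:
  [V0 [V2 d [V2 d [V2 n [V1 [V1 [V1 [V1 d h] h] h] h]]]]]

1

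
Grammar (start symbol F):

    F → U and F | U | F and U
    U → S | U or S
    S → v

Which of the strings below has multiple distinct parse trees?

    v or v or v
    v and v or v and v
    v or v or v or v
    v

v and v or v and v

v or v or v: 1 tree
v and v or v and v: 4 trees
v or v or v or v: 1 tree
v: 1 tree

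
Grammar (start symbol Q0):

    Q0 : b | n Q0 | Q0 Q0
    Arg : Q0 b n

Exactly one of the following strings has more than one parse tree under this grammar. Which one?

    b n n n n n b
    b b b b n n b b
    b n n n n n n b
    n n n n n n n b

b n n n n n b: 1 tree
b b b b n n b b: 70 trees
b n n n n n n b: 1 tree
n n n n n n n b: 1 tree

b b b b n n b b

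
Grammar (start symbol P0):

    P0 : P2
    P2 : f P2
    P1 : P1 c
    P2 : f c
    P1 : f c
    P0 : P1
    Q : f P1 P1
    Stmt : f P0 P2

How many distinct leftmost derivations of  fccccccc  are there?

1

Parse trees for fccccccc:
  [P0 [P1 [P1 [P1 [P1 [P1 [P1 [P1 f c] c] c] c] c] c] c]]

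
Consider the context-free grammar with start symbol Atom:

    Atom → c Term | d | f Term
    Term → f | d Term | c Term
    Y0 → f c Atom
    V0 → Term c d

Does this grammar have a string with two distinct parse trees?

Unambiguous

Only Atom, Term are reachable from Atom; ignoring the rest: The reachable rules are right-linear with at most one rule per (nonterminal, next-terminal) pair. Each input token forces the next rule, so parsing is deterministic.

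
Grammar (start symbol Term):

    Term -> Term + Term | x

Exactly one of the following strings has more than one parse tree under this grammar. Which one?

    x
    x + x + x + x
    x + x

x + x + x + x

x: 1 tree
x + x + x + x: 5 trees
x + x: 1 tree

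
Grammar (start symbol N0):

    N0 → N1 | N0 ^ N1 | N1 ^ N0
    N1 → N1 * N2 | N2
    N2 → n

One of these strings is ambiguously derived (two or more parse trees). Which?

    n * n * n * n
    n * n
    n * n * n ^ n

n * n * n * n: 1 tree
n * n: 1 tree
n * n * n ^ n: 2 trees

n * n * n ^ n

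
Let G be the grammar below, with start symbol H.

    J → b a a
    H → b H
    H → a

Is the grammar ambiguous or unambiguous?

Unambiguous

(J is unreachable from H, so its rules don't affect L(H).) The reachable rules are right-linear with at most one rule per (nonterminal, next-terminal) pair. Each input token forces the next rule, so parsing is deterministic.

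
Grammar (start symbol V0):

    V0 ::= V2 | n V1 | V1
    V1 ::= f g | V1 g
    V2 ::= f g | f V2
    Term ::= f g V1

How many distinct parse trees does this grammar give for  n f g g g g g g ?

Parse trees for n f g g g g g g:
  [V0 n [V1 [V1 [V1 [V1 [V1 [V1 f g] g] g] g] g] g]]

1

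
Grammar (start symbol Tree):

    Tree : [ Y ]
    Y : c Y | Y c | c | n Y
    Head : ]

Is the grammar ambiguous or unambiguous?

Ambiguous

Witness: [ c c ]

Derivation 1: Tree ⇒ [ Y ] ⇒ [ c Y ] ⇒ [ c c ]
Derivation 2: Tree ⇒ [ Y ] ⇒ [ Y c ] ⇒ [ c c ]

Two distinct leftmost derivations for the same string.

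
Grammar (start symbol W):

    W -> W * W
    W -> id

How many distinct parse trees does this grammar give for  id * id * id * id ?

Parse trees for id * id * id * id:
  [W [W id] * [W [W id] * [W [W id] * [W id]]]]
  [W [W id] * [W [W [W id] * [W id]] * [W id]]]
  [W [W [W id] * [W id]] * [W [W id] * [W id]]]
  [W [W [W id] * [W [W id] * [W id]]] * [W id]]
  [W [W [W [W id] * [W id]] * [W id]] * [W id]]

5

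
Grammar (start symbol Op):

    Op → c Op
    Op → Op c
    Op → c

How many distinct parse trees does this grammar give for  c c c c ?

Parse trees for c c c c:
  [Op c [Op c [Op c [Op c]]]]
  [Op c [Op c [Op [Op c] c]]]
  [Op c [Op [Op c [Op c]] c]]
  [Op c [Op [Op [Op c] c] c]]
  [Op [Op c [Op c [Op c]]] c]
  [Op [Op c [Op [Op c] c]] c]
  [Op [Op [Op c [Op c]] c] c]
  [Op [Op [Op [Op c] c] c] c]

8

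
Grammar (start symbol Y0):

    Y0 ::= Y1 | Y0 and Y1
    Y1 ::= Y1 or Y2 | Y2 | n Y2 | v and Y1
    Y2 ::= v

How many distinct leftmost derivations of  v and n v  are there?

2

Parse trees for v and n v:
  [Y0 [Y1 v and [Y1 n [Y2 v]]]]
  [Y0 [Y0 [Y1 [Y2 v]]] and [Y1 n [Y2 v]]]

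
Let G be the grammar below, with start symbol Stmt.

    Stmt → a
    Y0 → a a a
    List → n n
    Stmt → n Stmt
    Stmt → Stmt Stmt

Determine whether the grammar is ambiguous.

Witness: a a a

Derivation 1: Stmt ⇒ Stmt Stmt ⇒ a Stmt ⇒ a Stmt Stmt ⇒ a a Stmt ⇒ a a a
Derivation 2: Stmt ⇒ Stmt Stmt ⇒ Stmt Stmt Stmt ⇒ a Stmt Stmt ⇒ a a Stmt ⇒ a a a

Two distinct leftmost derivations for the same string.

Ambiguous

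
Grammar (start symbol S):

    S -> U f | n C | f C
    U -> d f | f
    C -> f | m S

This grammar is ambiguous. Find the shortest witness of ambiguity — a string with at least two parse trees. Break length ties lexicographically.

length 2: f f has 2 parse trees

Two derivations of f f:
  S ⇒ U f ⇒ f f
  S ⇒ f C ⇒ f f

f f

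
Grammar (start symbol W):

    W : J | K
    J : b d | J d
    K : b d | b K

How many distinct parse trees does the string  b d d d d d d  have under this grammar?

1

Parse trees for b d d d d d d:
  [W [J [J [J [J [J [J b d] d] d] d] d] d]]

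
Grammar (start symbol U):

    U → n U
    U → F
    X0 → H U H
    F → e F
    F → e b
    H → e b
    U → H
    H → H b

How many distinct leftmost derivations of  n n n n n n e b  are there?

Parse trees for n n n n n n e b:
  [U n [U n [U n [U n [U n [U n [U [F e b]]]]]]]]
  [U n [U n [U n [U n [U n [U n [U [H e b]]]]]]]]

2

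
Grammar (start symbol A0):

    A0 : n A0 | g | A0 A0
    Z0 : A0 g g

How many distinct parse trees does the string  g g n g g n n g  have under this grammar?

23

Parse trees for g g n g g n n g (showing first 6 of 23):
  [A0 [A0 g] [A0 [A0 g] [A0 n [A0 [A0 g] [A0 [A0 g] [A0 n [A0 n [A0 g]]]]]]]]
  [A0 [A0 g] [A0 [A0 g] [A0 n [A0 [A0 [A0 g] [A0 g]] [A0 n [A0 n [A0 g]]]]]]]
  [A0 [A0 g] [A0 [A0 g] [A0 [A0 n [A0 g]] [A0 [A0 g] [A0 n [A0 n [A0 g]]]]]]]
  [A0 [A0 g] [A0 [A0 g] [A0 [A0 n [A0 [A0 g] [A0 g]]] [A0 n [A0 n [A0 g]]]]]]
  [A0 [A0 g] [A0 [A0 g] [A0 [A0 [A0 n [A0 g]] [A0 g]] [A0 n [A0 n [A0 g]]]]]]
  [A0 [A0 g] [A0 [A0 [A0 g] [A0 n [A0 g]]] [A0 [A0 g] [A0 n [A0 n [A0 g]]]]]]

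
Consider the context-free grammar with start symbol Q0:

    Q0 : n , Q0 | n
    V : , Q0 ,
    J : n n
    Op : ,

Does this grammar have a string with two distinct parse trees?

Unambiguous

Only Q0 is reachable from Q0; ignoring the rest: Right-recursive list with a separator: after each atom, whether the separator follows determines the rule. One parse per string.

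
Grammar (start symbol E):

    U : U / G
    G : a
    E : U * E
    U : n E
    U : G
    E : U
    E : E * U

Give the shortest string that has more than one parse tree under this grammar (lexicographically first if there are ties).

a * a

length 1: no string has ≥2 trees
length 2: no string has ≥2 trees
length 3: a * a has 2 parse trees

Two derivations of a * a:
  E ⇒ U * E ⇒ G * E ⇒ a * E ⇒ a * U ⇒ a * G ⇒ a * a
  E ⇒ E * U ⇒ U * U ⇒ G * U ⇒ a * U ⇒ a * G ⇒ a * a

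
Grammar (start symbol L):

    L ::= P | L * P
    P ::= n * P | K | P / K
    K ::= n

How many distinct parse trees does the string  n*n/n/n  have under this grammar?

Parse trees for n*n/n/n:
  [L [P n * [P [P [P [K n]] / [K n]] / [K n]]]]
  [L [P [P n * [P [P [K n]] / [K n]]] / [K n]]]
  [L [P [P [P n * [P [K n]]] / [K n]] / [K n]]]
  [L [L [P [K n]]] * [P [P [P [K n]] / [K n]] / [K n]]]

4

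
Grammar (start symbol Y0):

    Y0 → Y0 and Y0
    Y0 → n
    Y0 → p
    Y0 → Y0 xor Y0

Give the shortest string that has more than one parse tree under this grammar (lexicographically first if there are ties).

n and n and n

length 1: no string has ≥2 trees
length 3: no string has ≥2 trees
length 5: n and n and n has 2 parse trees

Two derivations of n and n and n:
  Y0 ⇒ Y0 and Y0 ⇒ Y0 and Y0 and Y0 ⇒ n and Y0 and Y0 ⇒ n and n and Y0 ⇒ n and n and n
  Y0 ⇒ Y0 and Y0 ⇒ n and Y0 ⇒ n and Y0 and Y0 ⇒ n and n and Y0 ⇒ n and n and n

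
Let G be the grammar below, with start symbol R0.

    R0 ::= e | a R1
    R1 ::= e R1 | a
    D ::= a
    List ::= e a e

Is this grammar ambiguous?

(D, List are unreachable from R0, so their rules don't affect L(R0).) Restricted to the reachable nonterminals, every rule has the form A → t or A → t B, and no two rules for the same A share a first terminal. The grammar encodes a DFA — one run per string.

Unambiguous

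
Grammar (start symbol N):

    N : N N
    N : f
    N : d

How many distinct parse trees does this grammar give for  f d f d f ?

Parse trees for f d f d f (showing first 6 of 14):
  [N [N f] [N [N d] [N [N f] [N [N d] [N f]]]]]
  [N [N f] [N [N d] [N [N [N f] [N d]] [N f]]]]
  [N [N f] [N [N [N d] [N f]] [N [N d] [N f]]]]
  [N [N f] [N [N [N d] [N [N f] [N d]]] [N f]]]
  [N [N f] [N [N [N [N d] [N f]] [N d]] [N f]]]
  [N [N [N f] [N d]] [N [N f] [N [N d] [N f]]]]

14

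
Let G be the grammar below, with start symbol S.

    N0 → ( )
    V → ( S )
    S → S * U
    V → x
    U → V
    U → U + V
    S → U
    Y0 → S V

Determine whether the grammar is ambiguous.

Unambiguous

(Y0, N0 are unreachable from S, so their rules don't affect L(S).) S → S * U | U  ;  U → U + V | V  — a left-associative chain with V at the bottom. Each string factors uniquely by precedence.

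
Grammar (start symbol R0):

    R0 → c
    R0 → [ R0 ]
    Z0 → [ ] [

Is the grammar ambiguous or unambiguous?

Only R0 is reachable from R0; ignoring the rest: Each string is a nest of matched brackets around a single atom. An opening bracket forces the recursive rule; an atom forces the base rule.

Unambiguous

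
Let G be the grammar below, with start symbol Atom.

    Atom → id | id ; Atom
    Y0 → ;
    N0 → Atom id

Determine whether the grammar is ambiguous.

Unambiguous

(Y0, N0 are unreachable from Atom, so their rules don't affect L(Atom).) The reachable grammar is A → atom sep A | atom. Each atom is followed by either the separator (recurse) or end-of-string (stop) — no choice point.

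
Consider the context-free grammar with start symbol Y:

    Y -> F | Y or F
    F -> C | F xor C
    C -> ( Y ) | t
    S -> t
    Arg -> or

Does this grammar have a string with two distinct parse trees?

Unambiguous

(S, Arg are unreachable from Y, so their rules don't affect L(Y).) This is a standard precedence ladder (Y over F over C), with each level left-recursive on its own operator ('or' at Y, 'xor' at F). That structure is LR(1), hence unambiguous.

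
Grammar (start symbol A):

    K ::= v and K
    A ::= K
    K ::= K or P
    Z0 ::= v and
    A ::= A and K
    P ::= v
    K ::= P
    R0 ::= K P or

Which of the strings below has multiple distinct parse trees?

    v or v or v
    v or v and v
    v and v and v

v and v and v

v or v or v: 1 tree
v or v and v: 1 tree
v and v and v: 4 trees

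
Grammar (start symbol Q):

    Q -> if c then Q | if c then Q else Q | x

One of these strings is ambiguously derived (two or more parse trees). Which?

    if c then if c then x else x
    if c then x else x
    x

if c then if c then x else x

if c then if c then x else x: 2 trees
if c then x else x: 1 tree
x: 1 tree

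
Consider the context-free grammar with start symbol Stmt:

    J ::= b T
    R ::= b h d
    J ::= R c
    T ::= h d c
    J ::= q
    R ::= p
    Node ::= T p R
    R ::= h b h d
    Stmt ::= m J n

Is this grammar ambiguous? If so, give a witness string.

Ambiguous

Witness: m b h d c n

Derivation 1: Stmt ⇒ m J n ⇒ m b T n ⇒ m b h d c n
Derivation 2: Stmt ⇒ m J n ⇒ m R c n ⇒ m b h d c n

Two distinct leftmost derivations for the same string.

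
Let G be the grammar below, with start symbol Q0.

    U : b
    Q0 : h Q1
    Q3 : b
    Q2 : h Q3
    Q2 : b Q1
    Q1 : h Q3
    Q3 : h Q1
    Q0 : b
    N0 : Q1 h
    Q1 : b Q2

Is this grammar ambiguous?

Unambiguous

(N0, U are unreachable from Q0, so their rules don't affect L(Q0).) Each reachable nonterminal has at most one production per leading terminal, and all productions are right-linear; the derivation is determined token-by-token.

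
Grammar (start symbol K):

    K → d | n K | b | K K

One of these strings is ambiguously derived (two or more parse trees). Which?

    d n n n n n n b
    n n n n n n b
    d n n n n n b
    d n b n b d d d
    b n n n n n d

d n b n b d d d

d n n n n n n b: 1 tree
n n n n n n b: 1 tree
d n n n n n b: 1 tree
d n b n b d d d: 151 trees
b n n n n n d: 1 tree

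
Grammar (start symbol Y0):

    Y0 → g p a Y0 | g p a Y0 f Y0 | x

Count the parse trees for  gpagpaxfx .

2

Parse trees for gpagpaxfx:
  [Y0 g p a [Y0 g p a [Y0 x] f [Y0 x]]]
  [Y0 g p a [Y0 g p a [Y0 x]] f [Y0 x]]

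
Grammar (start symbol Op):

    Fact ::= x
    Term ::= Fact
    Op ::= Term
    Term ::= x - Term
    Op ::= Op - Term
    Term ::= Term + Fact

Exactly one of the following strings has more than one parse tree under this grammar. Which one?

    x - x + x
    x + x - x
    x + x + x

x - x + x

x - x + x: 3 trees
x + x - x: 1 tree
x + x + x: 1 tree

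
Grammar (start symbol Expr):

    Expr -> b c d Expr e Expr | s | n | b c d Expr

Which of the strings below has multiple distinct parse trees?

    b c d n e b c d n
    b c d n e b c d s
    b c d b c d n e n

b c d b c d n e n

b c d n e b c d n: 1 tree
b c d n e b c d s: 1 tree
b c d b c d n e n: 2 trees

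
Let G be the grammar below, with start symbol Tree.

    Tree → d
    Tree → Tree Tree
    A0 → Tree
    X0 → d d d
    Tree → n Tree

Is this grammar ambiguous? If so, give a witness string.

Witness: d d d

Derivation 1: Tree ⇒ Tree Tree ⇒ d Tree ⇒ d Tree Tree ⇒ d d Tree ⇒ d d d
Derivation 2: Tree ⇒ Tree Tree ⇒ Tree Tree Tree ⇒ d Tree Tree ⇒ d d Tree ⇒ d d d

Two distinct leftmost derivations for the same string.

Ambiguous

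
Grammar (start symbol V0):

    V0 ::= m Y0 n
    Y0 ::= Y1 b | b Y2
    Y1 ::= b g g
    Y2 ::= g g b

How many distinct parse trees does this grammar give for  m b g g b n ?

2

Parse trees for m b g g b n:
  [V0 m [Y0 [Y1 b g g] b] n]
  [V0 m [Y0 b [Y2 g g b]] n]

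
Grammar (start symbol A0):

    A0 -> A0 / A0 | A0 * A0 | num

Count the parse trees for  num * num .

Parse trees for num * num:
  [A0 [A0 num] * [A0 num]]

1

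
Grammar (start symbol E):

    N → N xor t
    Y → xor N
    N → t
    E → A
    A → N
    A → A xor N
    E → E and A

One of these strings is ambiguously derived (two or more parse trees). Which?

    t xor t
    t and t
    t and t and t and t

t xor t: 2 trees
t and t: 1 tree
t and t and t and t: 1 tree

t xor t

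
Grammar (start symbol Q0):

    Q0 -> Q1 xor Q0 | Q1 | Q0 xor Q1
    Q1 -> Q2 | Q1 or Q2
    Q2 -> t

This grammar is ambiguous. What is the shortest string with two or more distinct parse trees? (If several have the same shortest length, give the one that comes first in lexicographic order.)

t xor t

length 1: no string has ≥2 trees
length 3: t xor t has 2 parse trees

Two derivations of t xor t:
  Q0 ⇒ Q1 xor Q0 ⇒ Q2 xor Q0 ⇒ t xor Q0 ⇒ t xor Q1 ⇒ t xor Q2 ⇒ t xor t
  Q0 ⇒ Q0 xor Q1 ⇒ Q1 xor Q1 ⇒ Q2 xor Q1 ⇒ t xor Q1 ⇒ t xor Q2 ⇒ t xor t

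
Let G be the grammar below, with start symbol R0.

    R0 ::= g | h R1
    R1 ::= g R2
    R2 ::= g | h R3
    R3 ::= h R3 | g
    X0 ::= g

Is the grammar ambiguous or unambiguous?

Unambiguous

(X0 is unreachable from R0, so its rules don't affect L(R0).) The reachable rules are right-linear with at most one rule per (nonterminal, next-terminal) pair. Each input token forces the next rule, so parsing is deterministic.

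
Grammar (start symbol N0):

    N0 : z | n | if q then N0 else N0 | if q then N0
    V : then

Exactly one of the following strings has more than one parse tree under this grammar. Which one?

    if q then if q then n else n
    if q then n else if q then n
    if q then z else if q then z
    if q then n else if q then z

if q then if q then n else n

if q then if q then n else n: 2 trees
if q then n else if q then n: 1 tree
if q then z else if q then z: 1 tree
if q then n else if q then z: 1 tree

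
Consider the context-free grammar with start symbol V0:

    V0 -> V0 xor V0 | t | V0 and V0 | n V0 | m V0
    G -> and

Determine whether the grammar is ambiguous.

Witness: m t and t

Derivation 1: V0 ⇒ V0 and V0 ⇒ m V0 and V0 ⇒ m t and V0 ⇒ m t and t
Derivation 2: V0 ⇒ m V0 ⇒ m V0 and V0 ⇒ m t and V0 ⇒ m t and t

Two distinct leftmost derivations for the same string.

Ambiguous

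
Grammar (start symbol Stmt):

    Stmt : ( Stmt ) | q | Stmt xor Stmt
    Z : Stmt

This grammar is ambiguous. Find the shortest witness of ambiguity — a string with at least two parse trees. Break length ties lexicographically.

length 1: no string has ≥2 trees
length 3: no string has ≥2 trees
length 5: q xor q xor q has 2 parse trees

Two derivations of q xor q xor q:
  Stmt ⇒ Stmt xor Stmt ⇒ q xor Stmt ⇒ q xor Stmt xor Stmt ⇒ q xor q xor Stmt ⇒ q xor q xor q
  Stmt ⇒ Stmt xor Stmt ⇒ Stmt xor Stmt xor Stmt ⇒ q xor Stmt xor Stmt ⇒ q xor q xor Stmt ⇒ q xor q xor q

q xor q xor q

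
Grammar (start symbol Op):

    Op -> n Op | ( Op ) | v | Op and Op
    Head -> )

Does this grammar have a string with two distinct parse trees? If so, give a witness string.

Ambiguous

Witness: n v and v

Derivation 1: Op ⇒ n Op ⇒ n Op and Op ⇒ n v and Op ⇒ n v and v
Derivation 2: Op ⇒ Op and Op ⇒ n Op and Op ⇒ n v and Op ⇒ n v and v

Two distinct leftmost derivations for the same string.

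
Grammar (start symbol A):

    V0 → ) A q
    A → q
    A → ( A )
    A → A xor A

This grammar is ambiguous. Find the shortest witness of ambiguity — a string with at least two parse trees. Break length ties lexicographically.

q xor q xor q

length 1: no string has ≥2 trees
length 3: no string has ≥2 trees
length 5: q xor q xor q has 2 parse trees

Two derivations of q xor q xor q:
  A ⇒ A xor A ⇒ q xor A ⇒ q xor A xor A ⇒ q xor q xor A ⇒ q xor q xor q
  A ⇒ A xor A ⇒ A xor A xor A ⇒ q xor A xor A ⇒ q xor q xor A ⇒ q xor q xor q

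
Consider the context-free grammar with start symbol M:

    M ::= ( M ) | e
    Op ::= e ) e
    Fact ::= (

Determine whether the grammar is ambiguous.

Only M is reachable from M; ignoring the rest: Each string is a nest of matched brackets around a single atom. An opening bracket forces the recursive rule; an atom forces the base rule.

Unambiguous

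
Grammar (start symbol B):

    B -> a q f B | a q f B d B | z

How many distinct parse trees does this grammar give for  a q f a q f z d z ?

Parse trees for a q f a q f z d z:
  [B a q f [B a q f [B z] d [B z]]]
  [B a q f [B a q f [B z]] d [B z]]

2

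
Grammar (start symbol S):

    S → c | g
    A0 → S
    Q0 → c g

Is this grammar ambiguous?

Only S is reachable from S; ignoring the rest: Each reachable nonterminal has at most one production per leading terminal, and all productions are right-linear; the derivation is determined token-by-token.

Unambiguous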